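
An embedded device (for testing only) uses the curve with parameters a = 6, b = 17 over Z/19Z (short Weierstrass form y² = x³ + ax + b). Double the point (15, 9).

tangent at (15, 9): λ = (3·15² + 6)/(2·9) ≡ 16/18. 18⁻¹ ≡ 18 (mod 19), so λ ≡ 16·18 ≡ 3.
  x = λ² - 15 - 15 = 9 - 30 ≡ 17; y = λ·(15 - 17) - 9 ≡ 4. → (17, 4)

(17, 4)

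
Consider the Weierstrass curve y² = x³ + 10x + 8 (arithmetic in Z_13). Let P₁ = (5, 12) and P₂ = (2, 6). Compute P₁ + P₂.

(10, 4)

(5, 12) + (2, 6). λ = (6 - 12)/(2 - 5) ≡ 7/10 mod 13. 10⁻¹ ≡ 4 (mod 13), so λ ≡ 2.
  x = λ² - 5 - 2 = 4 - 7 ≡ 10; y = λ·(5 - 10) - 12 ≡ 4. → (10, 4)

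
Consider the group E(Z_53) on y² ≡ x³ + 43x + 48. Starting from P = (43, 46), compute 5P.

(5, 21)

Double-and-add on 5 = (101)₂. Start with P = (43, 46) for the leading 1-bit.
double: tangent at (43, 46): λ = (3·43² + 43)/(2·46) ≡ 25/39. 39⁻¹ ≡ 34 (mod 53) since 39·34 = 1326 ≡ 1, so λ ≡ 25·34 ≡ 2.
  x = λ² - 43 - 43 = 4 - 86 ≡ 24; y = λ·(43 - 24) - 46 ≡ 45. → (24, 45)
double: tangent at (24, 45): λ = (3·24² + 43)/(2·45) ≡ 22/37. 37⁻¹ ≡ 43 (mod 53) since 37·43 = 1591 ≡ 1, so λ ≡ 22·43 ≡ 45.
  x = λ² - 24 - 24 = 2025 - 48 ≡ 16; y = λ·(24 - 16) - 45 ≡ 50. → (16, 50)
add P: (16, 50) + (43, 46). λ = (46 - 50)/(43 - 16) ≡ 49/27 mod 53. 27⁻¹ ≡ 2 (mod 53) since 27·2 = 54 ≡ 1, so λ ≡ 45.
  x = λ² - 16 - 43 = 2025 - 59 ≡ 5; y = λ·(16 - 5) - 50 ≡ 21. → (5, 21)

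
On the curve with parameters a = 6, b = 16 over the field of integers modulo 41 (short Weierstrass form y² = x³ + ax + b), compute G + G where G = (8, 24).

(26, 35)

tangent at (8, 24): λ = (3·8² + 6)/(2·24) ≡ 34/7. 7⁻¹ ≡ 6 (mod 41), so λ ≡ 34·6 ≡ 40.
  x = λ² - 8 - 8 = 1600 - 16 ≡ 26; y = λ·(8 - 26) - 24 ≡ 35. → (26, 35)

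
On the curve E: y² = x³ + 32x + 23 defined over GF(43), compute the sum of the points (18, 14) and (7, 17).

(33, 37)

(18, 14) + (7, 17). λ = (17 - 14)/(7 - 18) ≡ 3/32 mod 43. 32⁻¹ ≡ 39 (mod 43), so λ ≡ 31.
  x = λ² - 18 - 7 = 961 - 25 ≡ 33; y = λ·(18 - 33) - 14 ≡ 37. → (33, 37)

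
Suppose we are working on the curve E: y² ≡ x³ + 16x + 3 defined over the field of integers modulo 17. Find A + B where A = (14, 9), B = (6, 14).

(14, 9) + (6, 14). λ = (14 - 9)/(6 - 14) ≡ 5/9 mod 17. 9⁻¹ ≡ 2 (mod 17), so λ ≡ 10.
  x = λ² - 14 - 6 = 100 - 20 ≡ 12; y = λ·(14 - 12) - 9 ≡ 11. → (12, 11)

(12, 11)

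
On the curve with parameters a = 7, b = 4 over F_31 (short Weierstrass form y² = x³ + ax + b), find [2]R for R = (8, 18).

tangent at (8, 18): λ = (3·8² + 7)/(2·18) ≡ 13/5. 5⁻¹ ≡ 25 (mod 31) since 5·25 = 125 ≡ 1, so λ ≡ 13·25 ≡ 15.
  x = λ² - 8 - 8 = 225 - 16 ≡ 23; y = λ·(8 - 23) - 18 ≡ 5. → (23, 5)

(23, 5)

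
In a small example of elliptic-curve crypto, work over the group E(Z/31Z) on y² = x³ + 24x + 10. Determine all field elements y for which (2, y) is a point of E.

x³ + 24x + 10 = 66 ≡ 4 (mod 31).
Square roots of 4 mod 31: 2 and 29 (since 2² = 4 ≡ 4).

2, 29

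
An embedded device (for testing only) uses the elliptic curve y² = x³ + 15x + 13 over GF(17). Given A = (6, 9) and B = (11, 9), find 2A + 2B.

First 2A:
Repeated addition: build up to 2A.
2A: tangent at (6, 9): λ = (3·6² + 15)/(2·9) ≡ 4/1. 1⁻¹ ≡ 1 (mod 17), so λ ≡ 4·1 ≡ 4.
  x = λ² - 6 - 6 = 16 - 12 ≡ 4; y = λ·(6 - 4) - 9 ≡ 16. → (4, 16)
2A = (4, 16).
Next 2B:
Repeated addition: build up to 2B.
2B: tangent at (11, 9): λ = (3·11² + 15)/(2·9) ≡ 4/1. 1⁻¹ ≡ 1 (mod 17), so λ ≡ 4·1 ≡ 4.
  x = λ² - 11 - 11 = 16 - 22 ≡ 11; y = λ·(11 - 11) - 9 ≡ 8. → (11, 8)
2B = (11, 8).
Finally 2A + 2B:
(4, 16) + (11, 8). λ = (8 - 16)/(11 - 4) ≡ 9/7 mod 17. 7⁻¹ ≡ 5 (mod 17) since 7·5 = 35 ≡ 1, so λ ≡ 11.
  x = λ² - 4 - 11 = 121 - 15 ≡ 4; y = λ·(4 - 4) - 16 ≡ 1. → (4, 1)

(4, 1)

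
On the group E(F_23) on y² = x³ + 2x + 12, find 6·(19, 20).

(22, 3)

Write G = (19, 20).
Double-and-add on 6 = (110)₂. Start with G = (19, 20) for the leading 1-bit.
double: tangent at (19, 20): λ = (3·19² + 2)/(2·20) ≡ 4/17. 17⁻¹ ≡ 19 (mod 23), so λ ≡ 4·19 ≡ 7.
  x = λ² - 19 - 19 = 49 - 38 ≡ 11; y = λ·(19 - 11) - 20 ≡ 13. → (11, 13)
add G: (11, 13) + (19, 20). λ = (20 - 13)/(19 - 11) ≡ 7/8 mod 23. 8⁻¹ ≡ 3 (mod 23), so λ ≡ 21.
  x = λ² - 11 - 19 = 441 - 30 ≡ 20; y = λ·(11 - 20) - 13 ≡ 5. → (20, 5)
double: tangent at (20, 5): λ = (3·20² + 2)/(2·5) ≡ 6/10. 10⁻¹ ≡ 7 (mod 23), so λ ≡ 6·7 ≡ 19.
  x = λ² - 20 - 20 = 361 - 40 ≡ 22; y = λ·(20 - 22) - 5 ≡ 3. → (22, 3)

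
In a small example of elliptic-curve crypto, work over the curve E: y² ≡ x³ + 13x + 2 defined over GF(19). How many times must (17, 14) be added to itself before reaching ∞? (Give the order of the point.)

2P: tangent at (17, 14): λ = (3·17² + 13)/(2·14) ≡ 6/9. 9⁻¹ ≡ 17 (mod 19) since 9·17 = 153 ≡ 1, so λ ≡ 6·17 ≡ 7.
  x = λ² - 17 - 17 = 49 - 34 ≡ 15; y = λ·(17 - 15) - 14 ≡ 0. → (15, 0)
3P: (15, 0) + (17, 14). λ = (14 - 0)/(17 - 15) ≡ 14/2 mod 19. 2⁻¹ ≡ 10 (mod 19), so λ ≡ 7.
  x = λ² - 15 - 17 = 49 - 32 ≡ 17; y = λ·(15 - 17) - 0 ≡ 5. → (17, 5)
4P: (17, 5) + (17, 14): same x and y₁ ≡ -y₂, so the sum is ∞.
4P = ∞, so the order is 4.

4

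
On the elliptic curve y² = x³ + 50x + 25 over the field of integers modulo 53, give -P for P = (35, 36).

-(35, 36) = (35, -36 mod 53) = (35, 17).

(35, 17)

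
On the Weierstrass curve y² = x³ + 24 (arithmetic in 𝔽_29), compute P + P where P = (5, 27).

(28, 20)

tangent at (5, 27): λ = (3·5² + 0)/(2·27) ≡ 17/25. 25⁻¹ ≡ 7 (mod 29), so λ ≡ 17·7 ≡ 3.
  x = λ² - 5 - 5 = 9 - 10 ≡ 28; y = λ·(5 - 28) - 27 ≡ 20. → (28, 20)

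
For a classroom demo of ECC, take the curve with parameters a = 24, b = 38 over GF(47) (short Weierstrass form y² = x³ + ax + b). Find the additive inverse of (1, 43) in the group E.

(1, 4)

-(1, 43) = (1, -43 mod 47) = (1, 4).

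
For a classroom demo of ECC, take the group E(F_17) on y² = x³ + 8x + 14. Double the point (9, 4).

tangent at (9, 4): λ = (3·9² + 8)/(2·4) ≡ 13/8. 8⁻¹ ≡ 15 (mod 17), so λ ≡ 13·15 ≡ 8.
  x = λ² - 9 - 9 = 64 - 18 ≡ 12; y = λ·(9 - 12) - 4 ≡ 6. → (12, 6)

(12, 6)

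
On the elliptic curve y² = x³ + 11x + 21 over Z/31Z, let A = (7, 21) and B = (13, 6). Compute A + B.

(25, 24)

(7, 21) + (13, 6). λ = (6 - 21)/(13 - 7) ≡ 16/6 mod 31. 6⁻¹ ≡ 26 (mod 31), so λ ≡ 13.
  x = λ² - 7 - 13 = 169 - 20 ≡ 25; y = λ·(7 - 25) - 21 ≡ 24. → (25, 24)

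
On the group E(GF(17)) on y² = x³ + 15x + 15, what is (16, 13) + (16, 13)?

(6, 7)

tangent at (16, 13): λ = (3·16² + 15)/(2·13) ≡ 1/9. 9⁻¹ ≡ 2 (mod 17) since 9·2 = 18 ≡ 1, so λ ≡ 1·2 ≡ 2.
  x = λ² - 16 - 16 = 4 - 32 ≡ 6; y = λ·(16 - 6) - 13 ≡ 7. → (6, 7)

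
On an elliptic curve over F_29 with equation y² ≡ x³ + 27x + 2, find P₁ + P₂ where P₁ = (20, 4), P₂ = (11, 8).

(5, 28)

(20, 4) + (11, 8). λ = (8 - 4)/(11 - 20) ≡ 4/20 mod 29. 20⁻¹ ≡ 16 (mod 29), so λ ≡ 6.
  x = λ² - 20 - 11 = 36 - 31 ≡ 5; y = λ·(20 - 5) - 4 ≡ 28. → (5, 28)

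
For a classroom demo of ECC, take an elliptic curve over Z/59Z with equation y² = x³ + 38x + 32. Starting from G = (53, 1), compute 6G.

Double-and-add on 6 = (110)₂. Start with G = (53, 1) for the leading 1-bit.
double: tangent at (53, 1): λ = (3·53² + 38)/(2·1) ≡ 28/2. 2⁻¹ ≡ 30 (mod 59), so λ ≡ 28·30 ≡ 14.
  x = λ² - 53 - 53 = 196 - 106 ≡ 31; y = λ·(53 - 31) - 1 ≡ 12. → (31, 12)
add G: (31, 12) + (53, 1). λ = (1 - 12)/(53 - 31) ≡ 48/22 mod 59. 22⁻¹ ≡ 51 (mod 59) since 22·51 = 1122 ≡ 1, so λ ≡ 29.
  x = λ² - 31 - 53 = 841 - 84 ≡ 49; y = λ·(31 - 49) - 12 ≡ 56. → (49, 56)
double: tangent at (49, 56): λ = (3·49² + 38)/(2·56) ≡ 43/53. 53⁻¹ ≡ 49 (mod 59), so λ ≡ 43·49 ≡ 42.
  x = λ² - 49 - 49 = 1764 - 98 ≡ 14; y = λ·(49 - 14) - 56 ≡ 57. → (14, 57)

(14, 57)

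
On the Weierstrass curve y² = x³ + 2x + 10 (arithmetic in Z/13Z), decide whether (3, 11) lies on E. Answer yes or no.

y² = 11² ≡ 4; x³ + 2x + 10 = 43 ≡ 4 (mod 13). 4 = 4.

yes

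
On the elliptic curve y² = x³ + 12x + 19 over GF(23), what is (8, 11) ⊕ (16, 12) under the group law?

(8, 11) + (16, 12). λ = (12 - 11)/(16 - 8) ≡ 1/8 mod 23. 8⁻¹ ≡ 3 (mod 23), so λ ≡ 3.
  x = λ² - 8 - 16 = 9 - 24 ≡ 8; y = λ·(8 - 8) - 11 ≡ 12. → (8, 12)

(8, 12)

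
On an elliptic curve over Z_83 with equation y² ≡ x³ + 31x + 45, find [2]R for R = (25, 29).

tangent at (25, 29): λ = (3·25² + 31)/(2·29) ≡ 80/58. 58⁻¹ ≡ 73 (mod 83) since 58·73 = 4234 ≡ 1, so λ ≡ 80·73 ≡ 30.
  x = λ² - 25 - 25 = 900 - 50 ≡ 20; y = λ·(25 - 20) - 29 ≡ 38. → (20, 38)

(20, 38)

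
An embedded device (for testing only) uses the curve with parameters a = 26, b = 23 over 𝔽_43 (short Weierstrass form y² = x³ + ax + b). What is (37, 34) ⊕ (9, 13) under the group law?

(11, 7)

(37, 34) + (9, 13). λ = (13 - 34)/(9 - 37) ≡ 22/15 mod 43. 15⁻¹ ≡ 23 (mod 43) since 15·23 = 345 ≡ 1, so λ ≡ 33.
  x = λ² - 37 - 9 = 1089 - 46 ≡ 11; y = λ·(37 - 11) - 34 ≡ 7. → (11, 7)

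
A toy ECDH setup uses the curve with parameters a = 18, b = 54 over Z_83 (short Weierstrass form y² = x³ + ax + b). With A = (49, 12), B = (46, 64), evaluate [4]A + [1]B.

First 4A:
Double-and-add on 4 = (100)₂. Start with A = (49, 12) for the leading 1-bit.
double: tangent at (49, 12): λ = (3·49² + 18)/(2·12) ≡ 0/24. 24⁻¹ ≡ 45 (mod 83), so λ ≡ 0·45 ≡ 0.
  x = λ² - 49 - 49 = 0 - 98 ≡ 68; y = λ·(49 - 68) - 12 ≡ 71. → (68, 71)
double: tangent at (68, 71): λ = (3·68² + 18)/(2·71) ≡ 29/59. 59⁻¹ ≡ 38 (mod 83) since 59·38 = 2242 ≡ 1, so λ ≡ 29·38 ≡ 23.
  x = λ² - 68 - 68 = 529 - 136 ≡ 61; y = λ·(68 - 61) - 71 ≡ 7. → (61, 7)
4A = (61, 7).
Finally 4A + B:
(61, 7) + (46, 64). λ = (64 - 7)/(46 - 61) ≡ 57/68 mod 83. 68⁻¹ ≡ 11 (mod 83), so λ ≡ 46.
  x = λ² - 61 - 46 = 2116 - 107 ≡ 17; y = λ·(61 - 17) - 7 ≡ 25. → (17, 25)

(17, 25)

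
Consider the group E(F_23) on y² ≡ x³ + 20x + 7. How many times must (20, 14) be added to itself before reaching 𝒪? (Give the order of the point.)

9

2P: tangent at (20, 14): λ = (3·20² + 20)/(2·14) ≡ 1/5. 5⁻¹ ≡ 14 (mod 23), so λ ≡ 1·14 ≡ 14.
  x = λ² - 20 - 20 = 196 - 40 ≡ 18; y = λ·(20 - 18) - 14 ≡ 14. → (18, 14)
3P: (18, 14) + (20, 14). λ = (14 - 14)/(20 - 18) ≡ 0/2 mod 23. 2⁻¹ ≡ 12 (mod 23) since 2·12 = 24 ≡ 1, so λ ≡ 0.
  x = λ² - 18 - 20 = 0 - 38 ≡ 8; y = λ·(18 - 8) - 14 ≡ 9. → (8, 9)
4P: (8, 9) + (20, 14). λ = (14 - 9)/(20 - 8) ≡ 5/12 mod 23. 12⁻¹ ≡ 2 (mod 23), so λ ≡ 10.
  x = λ² - 8 - 20 = 100 - 28 ≡ 3; y = λ·(8 - 3) - 9 ≡ 18. → (3, 18)
5P: (3, 18) + (20, 14). λ = (14 - 18)/(20 - 3) ≡ 19/17 mod 23. 17⁻¹ ≡ 19 (mod 23), so λ ≡ 16.
  x = λ² - 3 - 20 = 256 - 23 ≡ 3; y = λ·(3 - 3) - 18 ≡ 5. → (3, 5)
6P: (3, 5) + (20, 14). λ = (14 - 5)/(20 - 3) ≡ 9/17 mod 23. 17⁻¹ ≡ 19 (mod 23), so λ ≡ 10.
  x = λ² - 3 - 20 = 100 - 23 ≡ 8; y = λ·(3 - 8) - 5 ≡ 14. → (8, 14)
7P: (8, 14) + (20, 14). λ = (14 - 14)/(20 - 8) ≡ 0/12 mod 23. 12⁻¹ ≡ 2 (mod 23) since 12·2 = 24 ≡ 1, so λ ≡ 0.
  x = λ² - 8 - 20 = 0 - 28 ≡ 18; y = λ·(8 - 18) - 14 ≡ 9. → (18, 9)
8P: (18, 9) + (20, 14). λ = (14 - 9)/(20 - 18) ≡ 5/2 mod 23. 2⁻¹ ≡ 12 (mod 23), so λ ≡ 14.
  x = λ² - 18 - 20 = 196 - 38 ≡ 20; y = λ·(18 - 20) - 9 ≡ 9. → (20, 9)
9P: (20, 9) + (20, 14): same x and y₁ ≡ -y₂, so the sum is 𝒪.
9P = 𝒪, so the order is 9.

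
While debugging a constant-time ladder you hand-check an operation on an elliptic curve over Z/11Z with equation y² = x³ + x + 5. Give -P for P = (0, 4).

(0, 7)

-(0, 4) = (0, -4 mod 11) = (0, 7).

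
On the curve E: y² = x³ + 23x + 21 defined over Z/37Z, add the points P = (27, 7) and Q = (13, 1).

(27, 7) + (13, 1). λ = (1 - 7)/(13 - 27) ≡ 31/23 mod 37. 23⁻¹ ≡ 29 (mod 37) since 23·29 = 667 ≡ 1, so λ ≡ 11.
  x = λ² - 27 - 13 = 121 - 40 ≡ 7; y = λ·(27 - 7) - 7 ≡ 28. → (7, 28)

(7, 28)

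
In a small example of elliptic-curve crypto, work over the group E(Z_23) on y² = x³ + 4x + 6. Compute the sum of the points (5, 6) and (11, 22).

(5, 6) + (11, 22). λ = (22 - 6)/(11 - 5) ≡ 16/6 mod 23. 6⁻¹ ≡ 4 (mod 23) since 6·4 = 24 ≡ 1, so λ ≡ 18.
  x = λ² - 5 - 11 = 324 - 16 ≡ 9; y = λ·(5 - 9) - 6 ≡ 14. → (9, 14)

(9, 14)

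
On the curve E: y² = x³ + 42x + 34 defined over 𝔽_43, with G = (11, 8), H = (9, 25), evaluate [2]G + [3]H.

First 2G:
Repeated addition: build up to 2G.
2G: tangent at (11, 8): λ = (3·11² + 42)/(2·8) ≡ 18/16. 16⁻¹ ≡ 35 (mod 43), so λ ≡ 18·35 ≡ 28.
  x = λ² - 11 - 11 = 784 - 22 ≡ 31; y = λ·(11 - 31) - 8 ≡ 34. → (31, 34)
2G = (31, 34).
Next 3H:
Repeated addition: build up to 3H.
2H: tangent at (9, 25): λ = (3·9² + 42)/(2·25) ≡ 27/7. 7⁻¹ ≡ 37 (mod 43), so λ ≡ 27·37 ≡ 10.
  x = λ² - 9 - 9 = 100 - 18 ≡ 39; y = λ·(9 - 39) - 25 ≡ 19. → (39, 19)
3H: (39, 19) + (9, 25). λ = (25 - 19)/(9 - 39) ≡ 6/13 mod 43. 13⁻¹ ≡ 10 (mod 43) since 13·10 = 130 ≡ 1, so λ ≡ 17.
  x = λ² - 39 - 9 = 289 - 48 ≡ 26; y = λ·(39 - 26) - 19 ≡ 30. → (26, 30)
3H = (26, 30).
Finally 2G + 3H:
(31, 34) + (26, 30). λ = (30 - 34)/(26 - 31) ≡ 39/38 mod 43. 38⁻¹ ≡ 17 (mod 43), so λ ≡ 18.
  x = λ² - 31 - 26 = 324 - 57 ≡ 9; y = λ·(31 - 9) - 34 ≡ 18. → (9, 18)

(9, 18)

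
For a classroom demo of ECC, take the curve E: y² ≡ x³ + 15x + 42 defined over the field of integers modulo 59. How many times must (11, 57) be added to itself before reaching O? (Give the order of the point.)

2P: tangent at (11, 57): λ = (3·11² + 15)/(2·57) ≡ 24/55. 55⁻¹ ≡ 44 (mod 59) since 55·44 = 2420 ≡ 1, so λ ≡ 24·44 ≡ 53.
  x = λ² - 11 - 11 = 2809 - 22 ≡ 14; y = λ·(11 - 14) - 57 ≡ 20. → (14, 20)
3P: (14, 20) + (11, 57). λ = (57 - 20)/(11 - 14) ≡ 37/56 mod 59. 56⁻¹ ≡ 39 (mod 59) since 56·39 = 2184 ≡ 1, so λ ≡ 27.
  x = λ² - 14 - 11 = 729 - 25 ≡ 55; y = λ·(14 - 55) - 20 ≡ 53. → (55, 53)
4P: (55, 53) + (11, 57). λ = (57 - 53)/(11 - 55) ≡ 4/15 mod 59. 15⁻¹ ≡ 4 (mod 59), so λ ≡ 16.
  x = λ² - 55 - 11 = 256 - 66 ≡ 13; y = λ·(55 - 13) - 53 ≡ 29. → (13, 29)
5P: (13, 29) + (11, 57). λ = (57 - 29)/(11 - 13) ≡ 28/57 mod 59. 57⁻¹ ≡ 29 (mod 59) since 57·29 = 1653 ≡ 1, so λ ≡ 45.
  x = λ² - 13 - 11 = 2025 - 24 ≡ 54; y = λ·(13 - 54) - 29 ≡ 14. → (54, 14)
6P: (54, 14) + (11, 57). λ = (57 - 14)/(11 - 54) ≡ 43/16 mod 59. 16⁻¹ ≡ 48 (mod 59), so λ ≡ 58.
  x = λ² - 54 - 11 = 3364 - 65 ≡ 54; y = λ·(54 - 54) - 14 ≡ 45. → (54, 45)
7P: (54, 45) + (11, 57). λ = (57 - 45)/(11 - 54) ≡ 12/16 mod 59. 16⁻¹ ≡ 48 (mod 59) since 16·48 = 768 ≡ 1, so λ ≡ 45.
  x = λ² - 54 - 11 = 2025 - 65 ≡ 13; y = λ·(54 - 13) - 45 ≡ 30. → (13, 30)
8P: (13, 30) + (11, 57). λ = (57 - 30)/(11 - 13) ≡ 27/57 mod 59. 57⁻¹ ≡ 29 (mod 59) since 57·29 = 1653 ≡ 1, so λ ≡ 16.
  x = λ² - 13 - 11 = 256 - 24 ≡ 55; y = λ·(13 - 55) - 30 ≡ 6. → (55, 6)
9P: (55, 6) + (11, 57). λ = (57 - 6)/(11 - 55) ≡ 51/15 mod 59. 15⁻¹ ≡ 4 (mod 59), so λ ≡ 27.
  x = λ² - 55 - 11 = 729 - 66 ≡ 14; y = λ·(55 - 14) - 6 ≡ 39. → (14, 39)
10P: (14, 39) + (11, 57). λ = (57 - 39)/(11 - 14) ≡ 18/56 mod 59. 56⁻¹ ≡ 39 (mod 59) since 56·39 = 2184 ≡ 1, so λ ≡ 53.
  x = λ² - 14 - 11 = 2809 - 25 ≡ 11; y = λ·(14 - 11) - 39 ≡ 2. → (11, 2)
11P: (11, 2) + (11, 57): same x and y₁ ≡ -y₂, so the sum is O.
11P = O, so the order is 11.

11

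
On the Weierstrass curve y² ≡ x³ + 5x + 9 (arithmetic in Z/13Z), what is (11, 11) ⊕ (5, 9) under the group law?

(0, 10)

(11, 11) + (5, 9). λ = (9 - 11)/(5 - 11) ≡ 11/7 mod 13. 7⁻¹ ≡ 2 (mod 13), so λ ≡ 9.
  x = λ² - 11 - 5 = 81 - 16 ≡ 0; y = λ·(11 - 0) - 11 ≡ 10. → (0, 10)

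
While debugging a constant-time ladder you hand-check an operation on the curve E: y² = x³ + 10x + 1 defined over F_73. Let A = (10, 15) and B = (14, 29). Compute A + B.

(10, 15) + (14, 29). λ = (29 - 15)/(14 - 10) ≡ 14/4 mod 73. 4⁻¹ ≡ 55 (mod 73), so λ ≡ 40.
  x = λ² - 10 - 14 = 1600 - 24 ≡ 43; y = λ·(10 - 43) - 15 ≡ 52. → (43, 52)

(43, 52)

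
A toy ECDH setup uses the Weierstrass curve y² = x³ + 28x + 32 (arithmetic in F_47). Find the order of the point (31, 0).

2

2P: (31, 0) + (31, 0): same x and y₁ ≡ -y₂, so the sum is O.
2P = O, so the order is 2.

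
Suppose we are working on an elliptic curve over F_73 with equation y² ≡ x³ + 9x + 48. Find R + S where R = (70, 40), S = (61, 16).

(70, 40) + (61, 16). λ = (16 - 40)/(61 - 70) ≡ 49/64 mod 73. 64⁻¹ ≡ 8 (mod 73) since 64·8 = 512 ≡ 1, so λ ≡ 27.
  x = λ² - 70 - 61 = 729 - 131 ≡ 14; y = λ·(70 - 14) - 40 ≡ 12. → (14, 12)

(14, 12)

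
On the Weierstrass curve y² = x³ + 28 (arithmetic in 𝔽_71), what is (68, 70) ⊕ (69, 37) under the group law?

(29, 63)

(68, 70) + (69, 37). λ = (37 - 70)/(69 - 68) ≡ 38/1 mod 71. 1⁻¹ ≡ 1 (mod 71), so λ ≡ 38.
  x = λ² - 68 - 69 = 1444 - 137 ≡ 29; y = λ·(68 - 29) - 70 ≡ 63. → (29, 63)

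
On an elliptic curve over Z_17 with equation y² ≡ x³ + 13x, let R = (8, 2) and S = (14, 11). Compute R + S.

(10, 12)

(8, 2) + (14, 11). λ = (11 - 2)/(14 - 8) ≡ 9/6 mod 17. 6⁻¹ ≡ 3 (mod 17), so λ ≡ 10.
  x = λ² - 8 - 14 = 100 - 22 ≡ 10; y = λ·(8 - 10) - 2 ≡ 12. → (10, 12)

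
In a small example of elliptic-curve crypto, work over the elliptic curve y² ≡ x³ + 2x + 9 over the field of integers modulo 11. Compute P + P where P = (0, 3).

(5, 10)

tangent at (0, 3): λ = (3·0² + 2)/(2·3) ≡ 2/6. 6⁻¹ ≡ 2 (mod 11) since 6·2 = 12 ≡ 1, so λ ≡ 2·2 ≡ 4.
  x = λ² - 0 - 0 = 16 - 0 ≡ 5; y = λ·(0 - 5) - 3 ≡ 10. → (5, 10)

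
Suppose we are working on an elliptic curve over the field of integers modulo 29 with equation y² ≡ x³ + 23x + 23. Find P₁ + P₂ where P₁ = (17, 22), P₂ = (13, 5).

(8, 9)

(17, 22) + (13, 5). λ = (5 - 22)/(13 - 17) ≡ 12/25 mod 29. 25⁻¹ ≡ 7 (mod 29), so λ ≡ 26.
  x = λ² - 17 - 13 = 676 - 30 ≡ 8; y = λ·(17 - 8) - 22 ≡ 9. → (8, 9)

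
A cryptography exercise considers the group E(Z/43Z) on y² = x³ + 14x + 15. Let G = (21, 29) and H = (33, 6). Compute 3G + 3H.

First 3G:
Repeated addition: build up to 3G.
2G: tangent at (21, 29): λ = (3·21² + 14)/(2·29) ≡ 4/15. 15⁻¹ ≡ 23 (mod 43) since 15·23 = 345 ≡ 1, so λ ≡ 4·23 ≡ 6.
  x = λ² - 21 - 21 = 36 - 42 ≡ 37; y = λ·(21 - 37) - 29 ≡ 4. → (37, 4)
3G: (37, 4) + (21, 29). λ = (29 - 4)/(21 - 37) ≡ 25/27 mod 43. 27⁻¹ ≡ 8 (mod 43) since 27·8 = 216 ≡ 1, so λ ≡ 28.
  x = λ² - 37 - 21 = 784 - 58 ≡ 38; y = λ·(37 - 38) - 4 ≡ 11. → (38, 11)
3G = (38, 11).
Next 3H:
Repeated addition: build up to 3H.
2H: tangent at (33, 6): λ = (3·33² + 14)/(2·6) ≡ 13/12. 12⁻¹ ≡ 18 (mod 43) since 12·18 = 216 ≡ 1, so λ ≡ 13·18 ≡ 19.
  x = λ² - 33 - 33 = 361 - 66 ≡ 37; y = λ·(33 - 37) - 6 ≡ 4. → (37, 4)
3H: (37, 4) + (33, 6). λ = (6 - 4)/(33 - 37) ≡ 2/39 mod 43. 39⁻¹ ≡ 32 (mod 43) since 39·32 = 1248 ≡ 1, so λ ≡ 21.
  x = λ² - 37 - 33 = 441 - 70 ≡ 27; y = λ·(37 - 27) - 4 ≡ 34. → (27, 34)
3H = (27, 34).
Finally 3G + 3H:
(38, 11) + (27, 34). λ = (34 - 11)/(27 - 38) ≡ 23/32 mod 43. 32⁻¹ ≡ 39 (mod 43), so λ ≡ 37.
  x = λ² - 38 - 27 = 1369 - 65 ≡ 14; y = λ·(38 - 14) - 11 ≡ 17. → (14, 17)

(14, 17)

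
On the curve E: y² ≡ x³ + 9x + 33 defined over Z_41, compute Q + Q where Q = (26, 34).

tangent at (26, 34): λ = (3·26² + 9)/(2·34) ≡ 28/27. 27⁻¹ ≡ 38 (mod 41), so λ ≡ 28·38 ≡ 39.
  x = λ² - 26 - 26 = 1521 - 52 ≡ 34; y = λ·(26 - 34) - 34 ≡ 23. → (34, 23)

(34, 23)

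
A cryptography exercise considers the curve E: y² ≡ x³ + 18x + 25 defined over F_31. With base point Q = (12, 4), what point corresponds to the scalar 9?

(6, 16)

Repeated addition: build up to 9Q.
2Q: tangent at (12, 4): λ = (3·12² + 18)/(2·4) ≡ 16/8. 8⁻¹ ≡ 4 (mod 31) since 8·4 = 32 ≡ 1, so λ ≡ 16·4 ≡ 2.
  x = λ² - 12 - 12 = 4 - 24 ≡ 11; y = λ·(12 - 11) - 4 ≡ 29. → (11, 29)
3Q: (11, 29) + (12, 4). λ = (4 - 29)/(12 - 11) ≡ 6/1 mod 31. 1⁻¹ ≡ 1 (mod 31), so λ ≡ 6.
  x = λ² - 11 - 12 = 36 - 23 ≡ 13; y = λ·(11 - 13) - 29 ≡ 21. → (13, 21)
4Q: (13, 21) + (12, 4). λ = (4 - 21)/(12 - 13) ≡ 14/30 mod 31. 30⁻¹ ≡ 30 (mod 31) since 30·30 = 900 ≡ 1, so λ ≡ 17.
  x = λ² - 13 - 12 = 289 - 25 ≡ 16; y = λ·(13 - 16) - 21 ≡ 21. → (16, 21)
5Q: (16, 21) + (12, 4). λ = (4 - 21)/(12 - 16) ≡ 14/27 mod 31. 27⁻¹ ≡ 23 (mod 31), so λ ≡ 12.
  x = λ² - 16 - 12 = 144 - 28 ≡ 23; y = λ·(16 - 23) - 21 ≡ 19. → (23, 19)
6Q: (23, 19) + (12, 4). λ = (4 - 19)/(12 - 23) ≡ 16/20 mod 31. 20⁻¹ ≡ 14 (mod 31) since 20·14 = 280 ≡ 1, so λ ≡ 7.
  x = λ² - 23 - 12 = 49 - 35 ≡ 14; y = λ·(23 - 14) - 19 ≡ 13. → (14, 13)
7Q: (14, 13) + (12, 4). λ = (4 - 13)/(12 - 14) ≡ 22/29 mod 31. 29⁻¹ ≡ 15 (mod 31), so λ ≡ 20.
  x = λ² - 14 - 12 = 400 - 26 ≡ 2; y = λ·(14 - 2) - 13 ≡ 10. → (2, 10)
8Q: (2, 10) + (12, 4). λ = (4 - 10)/(12 - 2) ≡ 25/10 mod 31. 10⁻¹ ≡ 28 (mod 31) since 10·28 = 280 ≡ 1, so λ ≡ 18.
  x = λ² - 2 - 12 = 324 - 14 ≡ 0; y = λ·(2 - 0) - 10 ≡ 26. → (0, 26)
9Q: (0, 26) + (12, 4). λ = (4 - 26)/(12 - 0) ≡ 9/12 mod 31. 12⁻¹ ≡ 13 (mod 31) since 12·13 = 156 ≡ 1, so λ ≡ 24.
  x = λ² - 0 - 12 = 576 - 12 ≡ 6; y = λ·(0 - 6) - 26 ≡ 16. → (6, 16)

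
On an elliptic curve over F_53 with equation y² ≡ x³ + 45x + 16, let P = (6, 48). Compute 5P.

(7, 41)

Repeated addition: build up to 5P.
2P: tangent at (6, 48): λ = (3·6² + 45)/(2·48) ≡ 47/43. 43⁻¹ ≡ 37 (mod 53), so λ ≡ 47·37 ≡ 43.
  x = λ² - 6 - 6 = 1849 - 12 ≡ 35; y = λ·(6 - 35) - 48 ≡ 30. → (35, 30)
3P: (35, 30) + (6, 48). λ = (48 - 30)/(6 - 35) ≡ 18/24 mod 53. 24⁻¹ ≡ 42 (mod 53), so λ ≡ 14.
  x = λ² - 35 - 6 = 196 - 41 ≡ 49; y = λ·(35 - 49) - 30 ≡ 39. → (49, 39)
4P: (49, 39) + (6, 48). λ = (48 - 39)/(6 - 49) ≡ 9/10 mod 53. 10⁻¹ ≡ 16 (mod 53), so λ ≡ 38.
  x = λ² - 49 - 6 = 1444 - 55 ≡ 11; y = λ·(49 - 11) - 39 ≡ 27. → (11, 27)
5P: (11, 27) + (6, 48). λ = (48 - 27)/(6 - 11) ≡ 21/48 mod 53. 48⁻¹ ≡ 21 (mod 53) since 48·21 = 1008 ≡ 1, so λ ≡ 17.
  x = λ² - 11 - 6 = 289 - 17 ≡ 7; y = λ·(11 - 7) - 27 ≡ 41. → (7, 41)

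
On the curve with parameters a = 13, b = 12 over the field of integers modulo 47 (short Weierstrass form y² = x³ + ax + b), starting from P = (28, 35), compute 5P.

(45, 42)

Repeated addition: build up to 5P.
2P: tangent at (28, 35): λ = (3·28² + 13)/(2·35) ≡ 15/23. 23⁻¹ ≡ 45 (mod 47), so λ ≡ 15·45 ≡ 17.
  x = λ² - 28 - 28 = 289 - 56 ≡ 45; y = λ·(28 - 45) - 35 ≡ 5. → (45, 5)
3P: (45, 5) + (28, 35). λ = (35 - 5)/(28 - 45) ≡ 30/30 mod 47. 30⁻¹ ≡ 11 (mod 47) since 30·11 = 330 ≡ 1, so λ ≡ 1.
  x = λ² - 45 - 28 = 1 - 73 ≡ 22; y = λ·(45 - 22) - 5 ≡ 18. → (22, 18)
4P: (22, 18) + (28, 35). λ = (35 - 18)/(28 - 22) ≡ 17/6 mod 47. 6⁻¹ ≡ 8 (mod 47), so λ ≡ 42.
  x = λ² - 22 - 28 = 1764 - 50 ≡ 22; y = λ·(22 - 22) - 18 ≡ 29. → (22, 29)
5P: (22, 29) + (28, 35). λ = (35 - 29)/(28 - 22) ≡ 6/6 mod 47. 6⁻¹ ≡ 8 (mod 47), so λ ≡ 1.
  x = λ² - 22 - 28 = 1 - 50 ≡ 45; y = λ·(22 - 45) - 29 ≡ 42. → (45, 42)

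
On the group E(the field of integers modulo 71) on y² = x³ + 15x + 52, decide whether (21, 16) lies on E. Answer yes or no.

yes

y² = 16² ≡ 43; x³ + 15x + 52 = 9628 ≡ 43 (mod 71). 43 = 43.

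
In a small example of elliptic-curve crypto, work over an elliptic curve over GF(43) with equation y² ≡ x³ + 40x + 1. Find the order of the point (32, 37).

9

2P: tangent at (32, 37): λ = (3·32² + 40)/(2·37) ≡ 16/31. 31⁻¹ ≡ 25 (mod 43) since 31·25 = 775 ≡ 1, so λ ≡ 16·25 ≡ 13.
  x = λ² - 32 - 32 = 169 - 64 ≡ 19; y = λ·(32 - 19) - 37 ≡ 3. → (19, 3)
3P: (19, 3) + (32, 37). λ = (37 - 3)/(32 - 19) ≡ 34/13 mod 43. 13⁻¹ ≡ 10 (mod 43) since 13·10 = 130 ≡ 1, so λ ≡ 39.
  x = λ² - 19 - 32 = 1521 - 51 ≡ 8; y = λ·(19 - 8) - 3 ≡ 39. → (8, 39)
4P: (8, 39) + (32, 37). λ = (37 - 39)/(32 - 8) ≡ 41/24 mod 43. 24⁻¹ ≡ 9 (mod 43), so λ ≡ 25.
  x = λ² - 8 - 32 = 625 - 40 ≡ 26; y = λ·(8 - 26) - 39 ≡ 27. → (26, 27)
5P: (26, 27) + (32, 37). λ = (37 - 27)/(32 - 26) ≡ 10/6 mod 43. 6⁻¹ ≡ 36 (mod 43), so λ ≡ 16.
  x = λ² - 26 - 32 = 256 - 58 ≡ 26; y = λ·(26 - 26) - 27 ≡ 16. → (26, 16)
6P: (26, 16) + (32, 37). λ = (37 - 16)/(32 - 26) ≡ 21/6 mod 43. 6⁻¹ ≡ 36 (mod 43), so λ ≡ 25.
  x = λ² - 26 - 32 = 625 - 58 ≡ 8; y = λ·(26 - 8) - 16 ≡ 4. → (8, 4)
7P: (8, 4) + (32, 37). λ = (37 - 4)/(32 - 8) ≡ 33/24 mod 43. 24⁻¹ ≡ 9 (mod 43) since 24·9 = 216 ≡ 1, so λ ≡ 39.
  x = λ² - 8 - 32 = 1521 - 40 ≡ 19; y = λ·(8 - 19) - 4 ≡ 40. → (19, 40)
8P: (19, 40) + (32, 37). λ = (37 - 40)/(32 - 19) ≡ 40/13 mod 43. 13⁻¹ ≡ 10 (mod 43) since 13·10 = 130 ≡ 1, so λ ≡ 13.
  x = λ² - 19 - 32 = 169 - 51 ≡ 32; y = λ·(19 - 32) - 40 ≡ 6. → (32, 6)
9P: (32, 6) + (32, 37): same x and y₁ ≡ -y₂, so the sum is 𝒪.
9P = 𝒪, so the order is 9.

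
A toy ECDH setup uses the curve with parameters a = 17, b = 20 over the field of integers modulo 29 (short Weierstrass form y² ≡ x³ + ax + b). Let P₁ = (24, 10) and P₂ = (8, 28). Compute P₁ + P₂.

(25, 2)

(24, 10) + (8, 28). λ = (28 - 10)/(8 - 24) ≡ 18/13 mod 29. 13⁻¹ ≡ 9 (mod 29), so λ ≡ 17.
  x = λ² - 24 - 8 = 289 - 32 ≡ 25; y = λ·(24 - 25) - 10 ≡ 2. → (25, 2)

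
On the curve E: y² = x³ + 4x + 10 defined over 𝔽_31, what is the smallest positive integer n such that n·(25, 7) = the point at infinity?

2P: tangent at (25, 7): λ = (3·25² + 4)/(2·7) ≡ 19/14. 14⁻¹ ≡ 20 (mod 31) since 14·20 = 280 ≡ 1, so λ ≡ 19·20 ≡ 8.
  x = λ² - 25 - 25 = 64 - 50 ≡ 14; y = λ·(25 - 14) - 7 ≡ 19. → (14, 19)
3P: (14, 19) + (25, 7). λ = (7 - 19)/(25 - 14) ≡ 19/11 mod 31. 11⁻¹ ≡ 17 (mod 31) since 11·17 = 187 ≡ 1, so λ ≡ 13.
  x = λ² - 14 - 25 = 169 - 39 ≡ 6; y = λ·(14 - 6) - 19 ≡ 23. → (6, 23)
4P: (6, 23) + (25, 7). λ = (7 - 23)/(25 - 6) ≡ 15/19 mod 31. 19⁻¹ ≡ 18 (mod 31) since 19·18 = 342 ≡ 1, so λ ≡ 22.
  x = λ² - 6 - 25 = 484 - 31 ≡ 19; y = λ·(6 - 19) - 23 ≡ 1. → (19, 1)
5P: (19, 1) + (25, 7). λ = (7 - 1)/(25 - 19) ≡ 6/6 mod 31. 6⁻¹ ≡ 26 (mod 31), so λ ≡ 1.
  x = λ² - 19 - 25 = 1 - 44 ≡ 19; y = λ·(19 - 19) - 1 ≡ 30. → (19, 30)
6P: (19, 30) + (25, 7). λ = (7 - 30)/(25 - 19) ≡ 8/6 mod 31. 6⁻¹ ≡ 26 (mod 31), so λ ≡ 22.
  x = λ² - 19 - 25 = 484 - 44 ≡ 6; y = λ·(19 - 6) - 30 ≡ 8. → (6, 8)
7P: (6, 8) + (25, 7). λ = (7 - 8)/(25 - 6) ≡ 30/19 mod 31. 19⁻¹ ≡ 18 (mod 31), so λ ≡ 13.
  x = λ² - 6 - 25 = 169 - 31 ≡ 14; y = λ·(6 - 14) - 8 ≡ 12. → (14, 12)
8P: (14, 12) + (25, 7). λ = (7 - 12)/(25 - 14) ≡ 26/11 mod 31. 11⁻¹ ≡ 17 (mod 31), so λ ≡ 8.
  x = λ² - 14 - 25 = 64 - 39 ≡ 25; y = λ·(14 - 25) - 12 ≡ 24. → (25, 24)
9P: (25, 24) + (25, 7): same x and y₁ ≡ -y₂, so the sum is the point at infinity.
9P = the point at infinity, so the order is 9.

9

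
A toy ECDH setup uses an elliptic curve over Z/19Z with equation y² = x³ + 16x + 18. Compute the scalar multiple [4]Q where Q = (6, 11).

Double-and-add on 4 = (100)₂. Start with Q = (6, 11) for the leading 1-bit.
double: tangent at (6, 11): λ = (3·6² + 16)/(2·11) ≡ 10/3. 3⁻¹ ≡ 13 (mod 19), so λ ≡ 10·13 ≡ 16.
  x = λ² - 6 - 6 = 256 - 12 ≡ 16; y = λ·(6 - 16) - 11 ≡ 0. → (16, 0)
double: (16, 0) + (16, 0): same x and y₁ ≡ -y₂, so the sum is 𝒪.

O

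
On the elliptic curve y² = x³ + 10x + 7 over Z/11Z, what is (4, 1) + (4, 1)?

tangent at (4, 1): λ = (3·4² + 10)/(2·1) ≡ 3/2. 2⁻¹ ≡ 6 (mod 11), so λ ≡ 3·6 ≡ 7.
  x = λ² - 4 - 4 = 49 - 8 ≡ 8; y = λ·(4 - 8) - 1 ≡ 4. → (8, 4)

(8, 4)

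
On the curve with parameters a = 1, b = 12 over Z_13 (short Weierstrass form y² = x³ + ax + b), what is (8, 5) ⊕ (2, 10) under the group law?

(8, 5) + (2, 10). λ = (10 - 5)/(2 - 8) ≡ 5/7 mod 13. 7⁻¹ ≡ 2 (mod 13), so λ ≡ 10.
  x = λ² - 8 - 2 = 100 - 10 ≡ 12; y = λ·(8 - 12) - 5 ≡ 7. → (12, 7)

(12, 7)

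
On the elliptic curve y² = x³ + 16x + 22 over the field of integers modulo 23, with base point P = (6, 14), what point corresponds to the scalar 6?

Repeated addition: build up to 6P.
2P: tangent at (6, 14): λ = (3·6² + 16)/(2·14) ≡ 9/5. 5⁻¹ ≡ 14 (mod 23), so λ ≡ 9·14 ≡ 11.
  x = λ² - 6 - 6 = 121 - 12 ≡ 17; y = λ·(6 - 17) - 14 ≡ 3. → (17, 3)
3P: (17, 3) + (6, 14). λ = (14 - 3)/(6 - 17) ≡ 11/12 mod 23. 12⁻¹ ≡ 2 (mod 23) since 12·2 = 24 ≡ 1, so λ ≡ 22.
  x = λ² - 17 - 6 = 484 - 23 ≡ 1; y = λ·(17 - 1) - 3 ≡ 4. → (1, 4)
4P: (1, 4) + (6, 14). λ = (14 - 4)/(6 - 1) ≡ 10/5 mod 23. 5⁻¹ ≡ 14 (mod 23) since 5·14 = 70 ≡ 1, so λ ≡ 2.
  x = λ² - 1 - 6 = 4 - 7 ≡ 20; y = λ·(1 - 20) - 4 ≡ 4. → (20, 4)
5P: (20, 4) + (6, 14). λ = (14 - 4)/(6 - 20) ≡ 10/9 mod 23. 9⁻¹ ≡ 18 (mod 23), so λ ≡ 19.
  x = λ² - 20 - 6 = 361 - 26 ≡ 13; y = λ·(20 - 13) - 4 ≡ 14. → (13, 14)
6P: (13, 14) + (6, 14). λ = (14 - 14)/(6 - 13) ≡ 0/16 mod 23. 16⁻¹ ≡ 13 (mod 23) since 16·13 = 208 ≡ 1, so λ ≡ 0.
  x = λ² - 13 - 6 = 0 - 19 ≡ 4; y = λ·(13 - 4) - 14 ≡ 9. → (4, 9)

(4, 9)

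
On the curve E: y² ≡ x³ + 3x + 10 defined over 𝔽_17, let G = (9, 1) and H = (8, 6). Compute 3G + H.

First 3G:
Repeated addition: build up to 3G.
2G: tangent at (9, 1): λ = (3·9² + 3)/(2·1) ≡ 8/2. 2⁻¹ ≡ 9 (mod 17) since 2·9 = 18 ≡ 1, so λ ≡ 8·9 ≡ 4.
  x = λ² - 9 - 9 = 16 - 18 ≡ 15; y = λ·(9 - 15) - 1 ≡ 9. → (15, 9)
3G: (15, 9) + (9, 1). λ = (1 - 9)/(9 - 15) ≡ 9/11 mod 17. 11⁻¹ ≡ 14 (mod 17), so λ ≡ 7.
  x = λ² - 15 - 9 = 49 - 24 ≡ 8; y = λ·(15 - 8) - 9 ≡ 6. → (8, 6)
3G = (8, 6).
Finally 3G + H:
tangent at (8, 6): λ = (3·8² + 3)/(2·6) ≡ 8/12. 12⁻¹ ≡ 10 (mod 17), so λ ≡ 8·10 ≡ 12.
  x = λ² - 8 - 8 = 144 - 16 ≡ 9; y = λ·(8 - 9) - 6 ≡ 16. → (9, 16)

(9, 16)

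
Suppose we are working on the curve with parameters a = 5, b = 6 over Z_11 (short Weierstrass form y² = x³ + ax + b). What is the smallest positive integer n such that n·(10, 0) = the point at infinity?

2P: (10, 0) + (10, 0): same x and y₁ ≡ -y₂, so the sum is the point at infinity.
2P = the point at infinity, so the order is 2.

2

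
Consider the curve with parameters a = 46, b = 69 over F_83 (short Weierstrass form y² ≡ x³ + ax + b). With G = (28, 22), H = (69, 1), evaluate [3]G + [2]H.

(31, 24)

First 3G:
Repeated addition: build up to 3G.
2G: tangent at (28, 22): λ = (3·28² + 46)/(2·22) ≡ 74/44. 44⁻¹ ≡ 17 (mod 83), so λ ≡ 74·17 ≡ 13.
  x = λ² - 28 - 28 = 169 - 56 ≡ 30; y = λ·(28 - 30) - 22 ≡ 35. → (30, 35)
3G: (30, 35) + (28, 22). λ = (22 - 35)/(28 - 30) ≡ 70/81 mod 83. 81⁻¹ ≡ 41 (mod 83), so λ ≡ 48.
  x = λ² - 30 - 28 = 2304 - 58 ≡ 5; y = λ·(30 - 5) - 35 ≡ 3. → (5, 3)
3G = (5, 3).
Next 2H:
Repeated addition: build up to 2H.
2H: tangent at (69, 1): λ = (3·69² + 46)/(2·1) ≡ 53/2. 2⁻¹ ≡ 42 (mod 83) since 2·42 = 84 ≡ 1, so λ ≡ 53·42 ≡ 68.
  x = λ² - 69 - 69 = 4624 - 138 ≡ 4; y = λ·(69 - 4) - 1 ≡ 20. → (4, 20)
2H = (4, 20).
Finally 3G + 2H:
(5, 3) + (4, 20). λ = (20 - 3)/(4 - 5) ≡ 17/82 mod 83. 82⁻¹ ≡ 82 (mod 83), so λ ≡ 66.
  x = λ² - 5 - 4 = 4356 - 9 ≡ 31; y = λ·(5 - 31) - 3 ≡ 24. → (31, 24)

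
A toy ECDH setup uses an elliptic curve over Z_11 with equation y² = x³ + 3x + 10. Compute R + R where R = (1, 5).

tangent at (1, 5): λ = (3·1² + 3)/(2·5) ≡ 6/10. 10⁻¹ ≡ 10 (mod 11), so λ ≡ 6·10 ≡ 5.
  x = λ² - 1 - 1 = 25 - 2 ≡ 1; y = λ·(1 - 1) - 5 ≡ 6. → (1, 6)

(1, 6)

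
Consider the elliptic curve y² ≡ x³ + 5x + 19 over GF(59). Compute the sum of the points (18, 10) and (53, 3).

(18, 10) + (53, 3). λ = (3 - 10)/(53 - 18) ≡ 52/35 mod 59. 35⁻¹ ≡ 27 (mod 59), so λ ≡ 47.
  x = λ² - 18 - 53 = 2209 - 71 ≡ 14; y = λ·(18 - 14) - 10 ≡ 1. → (14, 1)

(14, 1)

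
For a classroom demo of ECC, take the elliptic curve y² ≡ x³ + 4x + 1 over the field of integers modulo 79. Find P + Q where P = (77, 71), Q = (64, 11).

(77, 71) + (64, 11). λ = (11 - 71)/(64 - 77) ≡ 19/66 mod 79. 66⁻¹ ≡ 6 (mod 79), so λ ≡ 35.
  x = λ² - 77 - 64 = 1225 - 141 ≡ 57; y = λ·(77 - 57) - 71 ≡ 76. → (57, 76)

(57, 76)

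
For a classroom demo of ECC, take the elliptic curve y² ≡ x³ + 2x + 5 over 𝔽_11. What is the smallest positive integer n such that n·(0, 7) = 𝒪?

2P: tangent at (0, 7): λ = (3·0² + 2)/(2·7) ≡ 2/3. 3⁻¹ ≡ 4 (mod 11), so λ ≡ 2·4 ≡ 8.
  x = λ² - 0 - 0 = 64 - 0 ≡ 9; y = λ·(0 - 9) - 7 ≡ 9. → (9, 9)
3P: (9, 9) + (0, 7). λ = (7 - 9)/(0 - 9) ≡ 9/2 mod 11. 2⁻¹ ≡ 6 (mod 11), so λ ≡ 10.
  x = λ² - 9 - 0 = 100 - 9 ≡ 3; y = λ·(9 - 3) - 9 ≡ 7. → (3, 7)
4P: (3, 7) + (0, 7). λ = (7 - 7)/(0 - 3) ≡ 0/8 mod 11. 8⁻¹ ≡ 7 (mod 11) since 8·7 = 56 ≡ 1, so λ ≡ 0.
  x = λ² - 3 - 0 = 0 - 3 ≡ 8; y = λ·(3 - 8) - 7 ≡ 4. → (8, 4)
5P: (8, 4) + (0, 7). λ = (7 - 4)/(0 - 8) ≡ 3/3 mod 11. 3⁻¹ ≡ 4 (mod 11) since 3·4 = 12 ≡ 1, so λ ≡ 1.
  x = λ² - 8 - 0 = 1 - 8 ≡ 4; y = λ·(8 - 4) - 4 ≡ 0. → (4, 0)
6P: (4, 0) + (0, 7). λ = (7 - 0)/(0 - 4) ≡ 7/7 mod 11. 7⁻¹ ≡ 8 (mod 11), so λ ≡ 1.
  x = λ² - 4 - 0 = 1 - 4 ≡ 8; y = λ·(4 - 8) - 0 ≡ 7. → (8, 7)
7P: (8, 7) + (0, 7). λ = (7 - 7)/(0 - 8) ≡ 0/3 mod 11. 3⁻¹ ≡ 4 (mod 11) since 3·4 = 12 ≡ 1, so λ ≡ 0.
  x = λ² - 8 - 0 = 0 - 8 ≡ 3; y = λ·(8 - 3) - 7 ≡ 4. → (3, 4)
8P: (3, 4) + (0, 7). λ = (7 - 4)/(0 - 3) ≡ 3/8 mod 11. 8⁻¹ ≡ 7 (mod 11), so λ ≡ 10.
  x = λ² - 3 - 0 = 100 - 3 ≡ 9; y = λ·(3 - 9) - 4 ≡ 2. → (9, 2)
9P: (9, 2) + (0, 7). λ = (7 - 2)/(0 - 9) ≡ 5/2 mod 11. 2⁻¹ ≡ 6 (mod 11) since 2·6 = 12 ≡ 1, so λ ≡ 8.
  x = λ² - 9 - 0 = 64 - 9 ≡ 0; y = λ·(9 - 0) - 2 ≡ 4. → (0, 4)
10P: (0, 4) + (0, 7): same x and y₁ ≡ -y₂, so the sum is 𝒪.
10P = 𝒪, so the order is 10.

10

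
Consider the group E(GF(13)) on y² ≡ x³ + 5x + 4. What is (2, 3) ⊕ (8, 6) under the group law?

(2, 3) + (8, 6). λ = (6 - 3)/(8 - 2) ≡ 3/6 mod 13. 6⁻¹ ≡ 11 (mod 13) since 6·11 = 66 ≡ 1, so λ ≡ 7.
  x = λ² - 2 - 8 = 49 - 10 ≡ 0; y = λ·(2 - 0) - 3 ≡ 11. → (0, 11)

(0, 11)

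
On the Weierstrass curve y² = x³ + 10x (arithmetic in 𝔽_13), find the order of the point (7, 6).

2P: tangent at (7, 6): λ = (3·7² + 10)/(2·6) ≡ 1/12. 12⁻¹ ≡ 12 (mod 13) since 12·12 = 144 ≡ 1, so λ ≡ 1·12 ≡ 12.
  x = λ² - 7 - 7 = 144 - 14 ≡ 0; y = λ·(7 - 0) - 6 ≡ 0. → (0, 0)
3P: (0, 0) + (7, 6). λ = (6 - 0)/(7 - 0) ≡ 6/7 mod 13. 7⁻¹ ≡ 2 (mod 13), so λ ≡ 12.
  x = λ² - 0 - 7 = 144 - 7 ≡ 7; y = λ·(0 - 7) - 0 ≡ 7. → (7, 7)
4P: (7, 7) + (7, 6): same x and y₁ ≡ -y₂, so the sum is ∞.
4P = ∞, so the order is 4.

4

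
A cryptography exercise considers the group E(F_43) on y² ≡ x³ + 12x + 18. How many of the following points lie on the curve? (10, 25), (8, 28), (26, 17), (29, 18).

0

(10, 25): 25² ≡ 23, rhs ≡ 20 → off.
(8, 28): 28² ≡ 10, rhs ≡ 24 → off.
(26, 17): 17² ≡ 31, rhs ≡ 18 → off.
(29, 18): 18² ≡ 23, rhs ≡ 30 → off.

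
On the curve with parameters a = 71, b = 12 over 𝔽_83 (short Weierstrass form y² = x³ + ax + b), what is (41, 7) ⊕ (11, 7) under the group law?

(31, 76)

(41, 7) + (11, 7). λ = (7 - 7)/(11 - 41) ≡ 0/53 mod 83. 53⁻¹ ≡ 47 (mod 83), so λ ≡ 0.
  x = λ² - 41 - 11 = 0 - 52 ≡ 31; y = λ·(41 - 31) - 7 ≡ 76. → (31, 76)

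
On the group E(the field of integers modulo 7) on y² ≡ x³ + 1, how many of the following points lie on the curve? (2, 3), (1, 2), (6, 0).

(2, 3): 3² ≡ 2, rhs ≡ 2 → on.
(1, 2): 2² ≡ 4, rhs ≡ 2 → off.
(6, 0): 0² ≡ 0, rhs ≡ 0 → on.

2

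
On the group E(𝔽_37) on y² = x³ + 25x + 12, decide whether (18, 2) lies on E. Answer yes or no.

yes

y² = 2² ≡ 4; x³ + 25x + 12 = 6294 ≡ 4 (mod 37). 4 = 4.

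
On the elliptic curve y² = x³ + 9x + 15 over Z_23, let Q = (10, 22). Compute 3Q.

Repeated addition: build up to 3Q.
2Q: tangent at (10, 22): λ = (3·10² + 9)/(2·22) ≡ 10/21. 21⁻¹ ≡ 11 (mod 23), so λ ≡ 10·11 ≡ 18.
  x = λ² - 10 - 10 = 324 - 20 ≡ 5; y = λ·(10 - 5) - 22 ≡ 22. → (5, 22)
3Q: (5, 22) + (10, 22). λ = (22 - 22)/(10 - 5) ≡ 0/5 mod 23. 5⁻¹ ≡ 14 (mod 23) since 5·14 = 70 ≡ 1, so λ ≡ 0.
  x = λ² - 5 - 10 = 0 - 15 ≡ 8; y = λ·(5 - 8) - 22 ≡ 1. → (8, 1)

(8, 1)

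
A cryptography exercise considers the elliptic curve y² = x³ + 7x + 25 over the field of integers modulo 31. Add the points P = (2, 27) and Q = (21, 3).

(2, 27) + (21, 3). λ = (3 - 27)/(21 - 2) ≡ 7/19 mod 31. 19⁻¹ ≡ 18 (mod 31) since 19·18 = 342 ≡ 1, so λ ≡ 2.
  x = λ² - 2 - 21 = 4 - 23 ≡ 12; y = λ·(2 - 12) - 27 ≡ 15. → (12, 15)

(12, 15)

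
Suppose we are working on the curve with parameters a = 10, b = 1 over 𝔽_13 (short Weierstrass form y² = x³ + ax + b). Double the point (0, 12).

(12, 9)

tangent at (0, 12): λ = (3·0² + 10)/(2·12) ≡ 10/11. 11⁻¹ ≡ 6 (mod 13), so λ ≡ 10·6 ≡ 8.
  x = λ² - 0 - 0 = 64 - 0 ≡ 12; y = λ·(0 - 12) - 12 ≡ 9. → (12, 9)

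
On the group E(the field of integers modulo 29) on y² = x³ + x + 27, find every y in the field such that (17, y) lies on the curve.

x³ + 1x + 27 = 4957 ≡ 27 (mod 29).
27 is a non-residue mod 29; no y exists.

none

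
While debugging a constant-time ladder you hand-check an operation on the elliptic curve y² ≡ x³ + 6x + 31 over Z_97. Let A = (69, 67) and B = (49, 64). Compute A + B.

(69, 67) + (49, 64). λ = (64 - 67)/(49 - 69) ≡ 94/77 mod 97. 77⁻¹ ≡ 63 (mod 97) since 77·63 = 4851 ≡ 1, so λ ≡ 5.
  x = λ² - 69 - 49 = 25 - 118 ≡ 4; y = λ·(69 - 4) - 67 ≡ 64. → (4, 64)

(4, 64)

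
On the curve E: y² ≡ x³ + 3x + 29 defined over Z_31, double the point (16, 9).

tangent at (16, 9): λ = (3·16² + 3)/(2·9) ≡ 27/18. 18⁻¹ ≡ 19 (mod 31), so λ ≡ 27·19 ≡ 17.
  x = λ² - 16 - 16 = 289 - 32 ≡ 9; y = λ·(16 - 9) - 9 ≡ 17. → (9, 17)

(9, 17)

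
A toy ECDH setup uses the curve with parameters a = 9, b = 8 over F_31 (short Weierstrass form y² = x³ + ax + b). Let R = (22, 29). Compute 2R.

(19, 30)

tangent at (22, 29): λ = (3·22² + 9)/(2·29) ≡ 4/27. 27⁻¹ ≡ 23 (mod 31) since 27·23 = 621 ≡ 1, so λ ≡ 4·23 ≡ 30.
  x = λ² - 22 - 22 = 900 - 44 ≡ 19; y = λ·(22 - 19) - 29 ≡ 30. → (19, 30)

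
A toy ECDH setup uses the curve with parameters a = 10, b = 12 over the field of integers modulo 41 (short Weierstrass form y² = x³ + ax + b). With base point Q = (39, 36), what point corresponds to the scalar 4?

(34, 3)

Double-and-add on 4 = (100)₂. Start with Q = (39, 36) for the leading 1-bit.
double: tangent at (39, 36): λ = (3·39² + 10)/(2·36) ≡ 22/31. 31⁻¹ ≡ 4 (mod 41) since 31·4 = 124 ≡ 1, so λ ≡ 22·4 ≡ 6.
  x = λ² - 39 - 39 = 36 - 78 ≡ 40; y = λ·(39 - 40) - 36 ≡ 40. → (40, 40)
double: tangent at (40, 40): λ = (3·40² + 10)/(2·40) ≡ 13/39. 39⁻¹ ≡ 20 (mod 41) since 39·20 = 780 ≡ 1, so λ ≡ 13·20 ≡ 14.
  x = λ² - 40 - 40 = 196 - 80 ≡ 34; y = λ·(40 - 34) - 40 ≡ 3. → (34, 3)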